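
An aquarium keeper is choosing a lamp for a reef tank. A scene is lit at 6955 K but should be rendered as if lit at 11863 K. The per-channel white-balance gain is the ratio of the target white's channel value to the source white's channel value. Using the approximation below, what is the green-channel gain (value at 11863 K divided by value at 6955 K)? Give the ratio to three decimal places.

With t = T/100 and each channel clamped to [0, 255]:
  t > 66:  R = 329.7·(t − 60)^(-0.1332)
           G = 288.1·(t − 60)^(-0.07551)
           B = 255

0.872

At 6955 K (t = 69.55):
  G = 288.1·(69.55 − 60)^(-0.07551) = 288.1·9.55^(-0.07551) = 288.1·0.84333 = 242.965.
At 11863 K (t = 118.63):
  G = 288.1·(118.63 − 60)^(-0.07551) = 288.1·58.63^(-0.07551) = 288.1·0.73534 = 211.852.
Gain = 211.852 / 242.965 = 0.8719 → 0.872.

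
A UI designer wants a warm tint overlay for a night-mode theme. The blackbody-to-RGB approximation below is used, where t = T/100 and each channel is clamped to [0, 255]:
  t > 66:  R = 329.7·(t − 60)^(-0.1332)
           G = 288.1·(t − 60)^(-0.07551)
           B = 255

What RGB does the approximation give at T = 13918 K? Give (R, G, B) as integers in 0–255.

t = 13918/100 = 139.18; the t > 66 branch applies.
R = 329.7·(139.18 − 60)^(-0.1332) = 329.7·79.18^(-0.1332) = 329.7·0.55860 = 184.172.
G = 288.1·(139.18 − 60)^(-0.07551) = 288.1·79.18^(-0.07551) = 288.1·0.71885 = 207.099.
B = 255 by definition for t > 66.
Rounded: (184, 207, 255).

(184, 207, 255)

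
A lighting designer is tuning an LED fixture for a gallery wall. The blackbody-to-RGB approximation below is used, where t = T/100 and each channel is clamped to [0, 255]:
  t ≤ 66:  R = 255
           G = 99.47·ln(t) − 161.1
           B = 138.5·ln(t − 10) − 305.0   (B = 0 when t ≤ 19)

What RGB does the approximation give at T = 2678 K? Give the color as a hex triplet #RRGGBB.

#FFA656

t = 2678/100 = 26.78; the t ≤ 66 branch applies.
R = 255 by definition for t ≤ 66.
G = 99.47·ln 26.78 − 161.1 = 99.47·3.2877 − 161.1 = 165.923.
B = 138.5·ln(26.78 − 10) − 305.0 = 138.5·ln 16.78 − 305.0 = 138.5·2.8202 − 305.0 = 85.596.
Rounded: (255, 166, 86).
In hex: #FFA656.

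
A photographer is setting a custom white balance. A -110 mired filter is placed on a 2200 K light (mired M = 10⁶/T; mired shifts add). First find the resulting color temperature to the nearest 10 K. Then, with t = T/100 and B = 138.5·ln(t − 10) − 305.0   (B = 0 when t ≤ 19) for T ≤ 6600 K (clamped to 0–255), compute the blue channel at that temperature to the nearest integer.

M_in = 10⁶/2200 = 454.55; M_out = 454.55 + (-110) = 344.55.
T_out = 10⁶/344.55 = 2902.4 K → 2900 K; t = 29.
B = 138.5·ln(29 − 10) − 305.0 = 138.5·ln 19 − 305.0 = 138.5·2.9444 − 305.0 = 102.805.
Rounded: 103.

103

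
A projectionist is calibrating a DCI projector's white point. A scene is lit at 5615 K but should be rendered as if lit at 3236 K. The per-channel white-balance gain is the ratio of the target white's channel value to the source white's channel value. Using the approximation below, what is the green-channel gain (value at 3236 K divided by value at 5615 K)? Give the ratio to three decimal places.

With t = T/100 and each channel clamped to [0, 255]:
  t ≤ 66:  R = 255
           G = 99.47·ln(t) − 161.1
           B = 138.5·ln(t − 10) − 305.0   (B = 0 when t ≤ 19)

0.771

At 5615 K (t = 56.15):
  G = 99.47·ln 56.15 − 161.1 = 99.47·4.0280 − 161.1 = 239.568.
At 3236 K (t = 32.36):
  G = 99.47·ln 32.36 − 161.1 = 99.47·3.4769 − 161.1 = 184.750.
Gain = 184.750 / 239.568 = 0.7712 → 0.771.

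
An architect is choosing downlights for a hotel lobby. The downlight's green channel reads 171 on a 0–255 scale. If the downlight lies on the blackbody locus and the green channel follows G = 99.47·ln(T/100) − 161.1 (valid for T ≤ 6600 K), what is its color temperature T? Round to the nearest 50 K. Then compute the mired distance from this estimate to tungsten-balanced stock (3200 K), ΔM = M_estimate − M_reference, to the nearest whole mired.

+45 mireds

ln t = (171 + 161.1) / 99.47 = 3.3387.
t = e^3.3387 = 28.182.
T = 100·t = 2818 K → 2800 K to the nearest 50 K.
M_estimate = 10⁶/2800 = 357.14; M_reference = 10⁶/3200 = 312.50.
ΔM = 357.14 − 312.50 = 44.64 → +45 mireds.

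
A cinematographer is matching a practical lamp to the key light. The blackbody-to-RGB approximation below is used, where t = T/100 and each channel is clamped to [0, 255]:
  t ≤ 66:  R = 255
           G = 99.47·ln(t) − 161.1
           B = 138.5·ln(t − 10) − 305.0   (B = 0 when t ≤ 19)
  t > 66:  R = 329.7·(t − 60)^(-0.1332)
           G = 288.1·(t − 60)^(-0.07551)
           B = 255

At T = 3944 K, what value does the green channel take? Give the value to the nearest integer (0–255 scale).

204

t = 3944/100 = 39.44; the t ≤ 66 branch applies.
G = 99.47·ln 39.44 − 161.1 = 99.47·3.6748 − 161.1 = 204.430.
Rounded: 204.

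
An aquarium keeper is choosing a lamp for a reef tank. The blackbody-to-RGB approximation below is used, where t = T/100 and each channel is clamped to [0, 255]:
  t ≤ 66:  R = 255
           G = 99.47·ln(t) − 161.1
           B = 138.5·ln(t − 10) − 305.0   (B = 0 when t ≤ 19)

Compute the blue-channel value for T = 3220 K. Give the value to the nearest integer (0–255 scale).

124

t = 3220/100 = 32.2; the t ≤ 66 branch applies.
B = 138.5·ln(32.2 − 10) − 305.0 = 138.5·ln 22.2 − 305.0 = 138.5·3.1001 − 305.0 = 124.363.
Rounded: 124.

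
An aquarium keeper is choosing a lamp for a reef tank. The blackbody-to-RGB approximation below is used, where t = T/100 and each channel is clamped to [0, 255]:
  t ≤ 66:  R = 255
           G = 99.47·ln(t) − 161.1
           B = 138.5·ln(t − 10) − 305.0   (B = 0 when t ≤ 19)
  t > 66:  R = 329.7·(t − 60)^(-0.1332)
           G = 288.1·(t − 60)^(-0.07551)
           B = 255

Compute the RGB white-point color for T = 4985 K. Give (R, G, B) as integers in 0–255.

t = 4985/100 = 49.85; the t ≤ 66 branch applies.
R = 255 by definition for t ≤ 66.
G = 99.47·ln 49.85 − 161.1 = 99.47·3.9090 − 161.1 = 227.730.
B = 138.5·ln(49.85 − 10) − 305.0 = 138.5·ln 39.85 − 305.0 = 138.5·3.6851 − 305.0 = 205.389.
Rounded: (255, 228, 205).

(255, 228, 205)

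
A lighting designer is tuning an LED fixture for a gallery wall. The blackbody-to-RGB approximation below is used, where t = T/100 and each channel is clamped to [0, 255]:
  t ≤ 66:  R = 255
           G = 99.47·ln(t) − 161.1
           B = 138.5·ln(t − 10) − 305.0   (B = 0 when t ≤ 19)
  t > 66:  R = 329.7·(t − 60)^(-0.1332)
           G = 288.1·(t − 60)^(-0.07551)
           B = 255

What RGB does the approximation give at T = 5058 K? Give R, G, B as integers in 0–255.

t = 5058/100 = 50.58; the t ≤ 66 branch applies.
R = 255 by definition for t ≤ 66.
G = 99.47·ln 50.58 − 161.1 = 99.47·3.9236 − 161.1 = 229.176.
B = 138.5·ln(50.58 − 10) − 305.0 = 138.5·ln 40.58 − 305.0 = 138.5·3.7033 − 305.0 = 207.904.
Rounded: (255, 229, 208).

R=255, G=229, B=208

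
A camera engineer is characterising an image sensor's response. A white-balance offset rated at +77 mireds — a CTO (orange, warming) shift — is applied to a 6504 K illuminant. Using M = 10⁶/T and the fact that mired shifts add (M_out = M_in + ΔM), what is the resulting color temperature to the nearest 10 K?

M_in = 10⁶/6504 = 153.75 mireds.
M_out = 153.75 + (+77) = 230.75 mireds.
T_out = 10⁶/230.75 = 4333.7 K → 4330 K.

4330 K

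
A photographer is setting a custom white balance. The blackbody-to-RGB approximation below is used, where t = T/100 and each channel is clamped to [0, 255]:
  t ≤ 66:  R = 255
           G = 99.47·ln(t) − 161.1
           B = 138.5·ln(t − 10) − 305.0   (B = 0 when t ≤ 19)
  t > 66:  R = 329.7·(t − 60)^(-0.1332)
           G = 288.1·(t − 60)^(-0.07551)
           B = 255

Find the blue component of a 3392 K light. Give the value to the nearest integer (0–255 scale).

t = 3392/100 = 33.92; the t ≤ 66 branch applies.
B = 138.5·ln(33.92 − 10) − 305.0 = 138.5·ln 23.92 − 305.0 = 138.5·3.1747 − 305.0 = 134.698.
Rounded: 135.

135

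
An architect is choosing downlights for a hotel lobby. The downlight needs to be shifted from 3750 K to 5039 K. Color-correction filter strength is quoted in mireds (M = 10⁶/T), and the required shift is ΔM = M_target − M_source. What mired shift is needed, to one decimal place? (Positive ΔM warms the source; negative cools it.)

-68.2 mireds

M_source = 10⁶/3750 = 266.667; M_target = 10⁶/5039 = 198.452.
ΔM = 198.452 − 266.667 = -68.215 → -68.2 mireds, a cooling shift.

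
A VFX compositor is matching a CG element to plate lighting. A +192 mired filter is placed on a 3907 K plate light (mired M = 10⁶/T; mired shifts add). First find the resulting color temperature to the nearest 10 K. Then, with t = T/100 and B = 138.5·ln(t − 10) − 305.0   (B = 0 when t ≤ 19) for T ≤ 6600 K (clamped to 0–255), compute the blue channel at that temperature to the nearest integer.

43

M_in = 10⁶/3907 = 255.95; M_out = 255.95 + (+192) = 447.95.
T_out = 10⁶/447.95 = 2232.4 K → 2230 K; t = 22.3.
B = 138.5·ln(22.3 − 10) − 305.0 = 138.5·ln 12.3 − 305.0 = 138.5·2.5096 − 305.0 = 42.579.
Rounded: 43.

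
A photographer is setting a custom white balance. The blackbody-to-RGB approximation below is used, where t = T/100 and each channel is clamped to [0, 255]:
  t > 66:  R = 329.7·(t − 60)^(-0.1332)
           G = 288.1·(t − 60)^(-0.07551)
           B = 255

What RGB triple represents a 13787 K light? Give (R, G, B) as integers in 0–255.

t = 13787/100 = 137.87; the t > 66 branch applies.
R = 329.7·(137.87 − 60)^(-0.1332) = 329.7·77.87^(-0.1332) = 329.7·0.55985 = 184.582.
G = 288.1·(137.87 − 60)^(-0.07551) = 288.1·77.87^(-0.07551) = 288.1·0.71975 = 207.360.
B = 255 by definition for t > 66.
Rounded: (185, 207, 255).

(185, 207, 255)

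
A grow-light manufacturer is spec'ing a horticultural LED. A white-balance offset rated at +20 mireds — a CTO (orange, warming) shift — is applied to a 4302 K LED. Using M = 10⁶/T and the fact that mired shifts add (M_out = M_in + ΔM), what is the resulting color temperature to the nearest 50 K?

M_in = 10⁶/4302 = 232.45 mireds.
M_out = 232.45 + (+20) = 252.45 mireds.
T_out = 10⁶/252.45 = 3961.2 K → 3950 K.

3950 K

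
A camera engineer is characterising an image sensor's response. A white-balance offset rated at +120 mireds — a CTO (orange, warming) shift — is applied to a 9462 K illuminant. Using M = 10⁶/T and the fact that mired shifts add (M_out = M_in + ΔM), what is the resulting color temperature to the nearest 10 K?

4430 K

M_in = 10⁶/9462 = 105.69 mireds.
M_out = 105.69 + (+120) = 225.69 mireds.
T_out = 10⁶/225.69 = 4430.9 K → 4430 K.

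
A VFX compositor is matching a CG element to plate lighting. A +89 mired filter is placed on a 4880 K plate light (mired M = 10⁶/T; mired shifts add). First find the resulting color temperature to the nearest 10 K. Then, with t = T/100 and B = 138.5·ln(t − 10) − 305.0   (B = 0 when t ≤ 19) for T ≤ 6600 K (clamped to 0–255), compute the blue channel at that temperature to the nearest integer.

M_in = 10⁶/4880 = 204.92; M_out = 204.92 + (+89) = 293.92.
T_out = 10⁶/293.92 = 3402.3 K → 3400 K; t = 34.
B = 138.5·ln(34 − 10) − 305.0 = 138.5·ln 24 − 305.0 = 138.5·3.1781 − 305.0 = 135.160.
Rounded: 135.

135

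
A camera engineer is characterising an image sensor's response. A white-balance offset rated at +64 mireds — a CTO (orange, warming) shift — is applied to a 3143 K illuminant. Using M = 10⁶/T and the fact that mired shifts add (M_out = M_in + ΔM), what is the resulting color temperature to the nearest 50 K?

2600 K

M_in = 10⁶/3143 = 318.17 mireds.
M_out = 318.17 + (+64) = 382.17 mireds.
T_out = 10⁶/382.17 = 2616.7 K → 2600 K.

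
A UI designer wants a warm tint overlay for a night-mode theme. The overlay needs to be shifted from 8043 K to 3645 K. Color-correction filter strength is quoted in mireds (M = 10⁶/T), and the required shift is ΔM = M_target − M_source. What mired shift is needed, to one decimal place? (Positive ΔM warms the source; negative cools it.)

+150.0 mireds

M_source = 10⁶/8043 = 124.332; M_target = 10⁶/3645 = 274.348.
ΔM = 274.348 − 124.332 = 150.017 → +150.0 mireds, a warming shift.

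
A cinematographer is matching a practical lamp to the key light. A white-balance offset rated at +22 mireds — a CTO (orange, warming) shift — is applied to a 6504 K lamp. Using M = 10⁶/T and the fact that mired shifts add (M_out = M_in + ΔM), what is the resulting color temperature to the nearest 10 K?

5690 K

M_in = 10⁶/6504 = 153.75 mireds.
M_out = 153.75 + (+22) = 175.75 mireds.
T_out = 10⁶/175.75 = 5689.9 K → 5690 K.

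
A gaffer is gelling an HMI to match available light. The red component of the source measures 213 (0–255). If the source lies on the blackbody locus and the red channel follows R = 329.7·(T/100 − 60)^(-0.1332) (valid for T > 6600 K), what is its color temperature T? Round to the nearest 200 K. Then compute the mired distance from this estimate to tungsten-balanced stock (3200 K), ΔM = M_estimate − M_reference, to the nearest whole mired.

-196 mireds

(t − 60)^(-0.1332) = 213/329.7 = 0.64604.
t − 60 = 0.64604^(1/-0.1332) = 0.64604^(-7.508) = 26.575, so t = 86.575.
T = 100·t = 8657 K → 8600 K to the nearest 200 K.
M_estimate = 10⁶/8600 = 116.28; M_reference = 10⁶/3200 = 312.50.
ΔM = 116.28 − 312.50 = -196.22 → -196 mireds.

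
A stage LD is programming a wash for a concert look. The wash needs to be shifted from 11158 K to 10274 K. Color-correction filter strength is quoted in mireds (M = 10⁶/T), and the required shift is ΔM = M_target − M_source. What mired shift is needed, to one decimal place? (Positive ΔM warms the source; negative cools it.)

M_source = 10⁶/11158 = 89.622; M_target = 10⁶/10274 = 97.333.
ΔM = 97.333 − 89.622 = 7.711 → +7.7 mireds, a warming shift.

+7.7 mireds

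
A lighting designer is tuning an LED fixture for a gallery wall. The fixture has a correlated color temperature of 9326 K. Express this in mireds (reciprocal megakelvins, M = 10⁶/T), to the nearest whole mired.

107 mireds

M = 10⁶ / 9326 = 107.227 → 107 mireds.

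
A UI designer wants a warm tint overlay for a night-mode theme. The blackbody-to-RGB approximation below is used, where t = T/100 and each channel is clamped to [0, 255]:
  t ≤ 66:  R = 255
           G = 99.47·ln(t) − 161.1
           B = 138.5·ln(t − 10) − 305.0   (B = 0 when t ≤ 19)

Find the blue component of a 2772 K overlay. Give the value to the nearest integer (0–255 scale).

93

t = 2772/100 = 27.72; the t ≤ 66 branch applies.
B = 138.5·ln(27.72 − 10) − 305.0 = 138.5·ln 17.72 − 305.0 = 138.5·2.8747 − 305.0 = 93.145.
Rounded: 93.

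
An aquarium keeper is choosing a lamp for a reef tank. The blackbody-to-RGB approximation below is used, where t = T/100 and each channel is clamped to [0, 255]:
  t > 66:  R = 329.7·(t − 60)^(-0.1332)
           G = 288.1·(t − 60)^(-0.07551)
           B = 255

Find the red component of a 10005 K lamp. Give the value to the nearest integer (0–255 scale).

202

t = 10005/100 = 100.05; the t > 66 branch applies.
R = 329.7·(100.05 − 60)^(-0.1332) = 329.7·40.05^(-0.1332) = 329.7·0.61169 = 201.675.
Rounded: 202.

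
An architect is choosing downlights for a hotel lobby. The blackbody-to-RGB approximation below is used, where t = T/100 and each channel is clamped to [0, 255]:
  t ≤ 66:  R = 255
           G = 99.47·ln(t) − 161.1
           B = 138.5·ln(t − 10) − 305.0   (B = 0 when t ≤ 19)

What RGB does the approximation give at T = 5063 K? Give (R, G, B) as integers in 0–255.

t = 5063/100 = 50.63; the t ≤ 66 branch applies.
R = 255 by definition for t ≤ 66.
G = 99.47·ln 50.63 − 161.1 = 99.47·3.9245 − 161.1 = 229.274.
B = 138.5·ln(50.63 − 10) − 305.0 = 138.5·ln 40.63 − 305.0 = 138.5·3.7045 − 305.0 = 208.074.
Rounded: (255, 229, 208).

(255, 229, 208)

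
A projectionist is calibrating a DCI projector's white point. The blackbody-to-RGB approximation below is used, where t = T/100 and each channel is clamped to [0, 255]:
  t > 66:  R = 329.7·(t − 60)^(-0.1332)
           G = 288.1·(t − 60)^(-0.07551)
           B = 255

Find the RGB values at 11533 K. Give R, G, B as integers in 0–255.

t = 11533/100 = 115.33; the t > 66 branch applies.
R = 329.7·(115.33 − 60)^(-0.1332) = 329.7·55.33^(-0.1332) = 329.7·0.58592 = 193.178.
G = 288.1·(115.33 − 60)^(-0.07551) = 288.1·55.33^(-0.07551) = 288.1·0.73857 = 212.781.
B = 255 by definition for t > 66.
Rounded: (193, 213, 255).

R=193, G=213, B=255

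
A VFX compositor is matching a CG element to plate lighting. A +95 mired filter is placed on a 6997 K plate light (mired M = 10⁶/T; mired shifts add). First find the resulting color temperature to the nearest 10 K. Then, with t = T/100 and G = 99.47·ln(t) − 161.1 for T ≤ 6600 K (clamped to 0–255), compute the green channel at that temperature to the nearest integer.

M_in = 10⁶/6997 = 142.92; M_out = 142.92 + (+95) = 237.92.
T_out = 10⁶/237.92 = 4203.1 K → 4200 K; t = 42.
G = 99.47·ln 42 − 161.1 = 99.47·3.7377 − 161.1 = 210.686.
Rounded: 211.

211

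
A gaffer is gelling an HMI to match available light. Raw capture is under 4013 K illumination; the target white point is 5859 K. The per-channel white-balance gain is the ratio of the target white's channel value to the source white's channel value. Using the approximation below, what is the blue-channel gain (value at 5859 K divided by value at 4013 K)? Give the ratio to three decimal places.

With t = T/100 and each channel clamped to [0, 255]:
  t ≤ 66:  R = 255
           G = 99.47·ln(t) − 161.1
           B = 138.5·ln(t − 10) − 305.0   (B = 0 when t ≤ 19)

1.397

At 4013 K (t = 40.13):
  B = 138.5·ln(40.13 − 10) − 305.0 = 138.5·ln 30.13 − 305.0 = 138.5·3.4055 − 305.0 = 166.665.
At 5859 K (t = 58.59):
  B = 138.5·ln(58.59 − 10) − 305.0 = 138.5·ln 48.59 − 305.0 = 138.5·3.8834 − 305.0 = 232.853.
Gain = 232.853 / 166.665 = 1.3971 → 1.397.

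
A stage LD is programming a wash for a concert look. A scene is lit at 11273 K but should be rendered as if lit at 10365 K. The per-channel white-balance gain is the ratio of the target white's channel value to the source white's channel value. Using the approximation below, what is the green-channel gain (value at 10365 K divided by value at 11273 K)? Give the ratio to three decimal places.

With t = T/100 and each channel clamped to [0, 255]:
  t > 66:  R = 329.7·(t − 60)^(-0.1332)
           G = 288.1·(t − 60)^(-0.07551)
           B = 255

1.014

At 11273 K (t = 112.73):
  G = 288.1·(112.73 − 60)^(-0.07551) = 288.1·52.73^(-0.07551) = 288.1·0.74125 = 213.555.
At 10365 K (t = 103.65):
  G = 288.1·(103.65 − 60)^(-0.07551) = 288.1·43.65^(-0.07551) = 288.1·0.75191 = 216.625.
Gain = 216.625 / 213.555 = 1.0144 → 1.014.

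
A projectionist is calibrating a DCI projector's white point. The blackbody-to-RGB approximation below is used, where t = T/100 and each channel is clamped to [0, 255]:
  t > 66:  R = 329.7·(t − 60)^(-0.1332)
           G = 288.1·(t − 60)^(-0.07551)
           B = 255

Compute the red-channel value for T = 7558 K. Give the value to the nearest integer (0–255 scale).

229

t = 7558/100 = 75.58; the t > 66 branch applies.
R = 329.7·(75.58 − 60)^(-0.1332) = 329.7·15.58^(-0.1332) = 329.7·0.69367 = 228.701.
Rounded: 229.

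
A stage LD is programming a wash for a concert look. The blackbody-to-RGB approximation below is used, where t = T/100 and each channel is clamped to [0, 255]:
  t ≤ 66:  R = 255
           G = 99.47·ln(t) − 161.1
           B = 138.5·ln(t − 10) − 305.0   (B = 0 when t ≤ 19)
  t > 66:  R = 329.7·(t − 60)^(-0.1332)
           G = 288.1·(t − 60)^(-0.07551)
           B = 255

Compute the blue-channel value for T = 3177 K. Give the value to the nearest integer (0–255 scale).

122

t = 3177/100 = 31.77; the t ≤ 66 branch applies.
B = 138.5·ln(31.77 − 10) − 305.0 = 138.5·ln 21.77 − 305.0 = 138.5·3.0805 − 305.0 = 121.654.
Rounded: 122.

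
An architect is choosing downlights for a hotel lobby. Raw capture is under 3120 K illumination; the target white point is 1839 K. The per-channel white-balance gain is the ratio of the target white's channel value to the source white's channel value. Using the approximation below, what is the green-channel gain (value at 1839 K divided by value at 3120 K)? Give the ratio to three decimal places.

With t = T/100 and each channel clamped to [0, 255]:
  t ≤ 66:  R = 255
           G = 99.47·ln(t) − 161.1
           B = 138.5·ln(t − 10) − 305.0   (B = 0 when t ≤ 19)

0.710

At 3120 K (t = 31.2):
  G = 99.47·ln 31.2 − 161.1 = 99.47·3.4404 − 161.1 = 181.118.
At 1839 K (t = 18.39):
  G = 99.47·ln 18.39 − 161.1 = 99.47·2.9118 − 161.1 = 128.537.
Gain = 128.537 / 181.118 = 0.7097 → 0.710.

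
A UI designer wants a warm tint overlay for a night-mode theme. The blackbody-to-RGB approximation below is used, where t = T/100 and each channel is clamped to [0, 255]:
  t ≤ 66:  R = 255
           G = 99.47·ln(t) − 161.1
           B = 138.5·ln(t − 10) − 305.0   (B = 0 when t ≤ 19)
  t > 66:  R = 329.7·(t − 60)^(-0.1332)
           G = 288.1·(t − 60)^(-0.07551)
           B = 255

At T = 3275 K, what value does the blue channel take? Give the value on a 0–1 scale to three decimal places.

0.501

t = 3275/100 = 32.75; the t ≤ 66 branch applies.
B = 138.5·ln(32.75 − 10) − 305.0 = 138.5·ln 22.75 − 305.0 = 138.5·3.1246 − 305.0 = 127.752.
On a 0–1 scale: 127.752/255 = 0.5010 → 0.501.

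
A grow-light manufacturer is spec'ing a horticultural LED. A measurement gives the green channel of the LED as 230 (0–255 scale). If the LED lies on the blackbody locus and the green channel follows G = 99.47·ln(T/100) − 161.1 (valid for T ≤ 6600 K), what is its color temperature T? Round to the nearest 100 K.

5100 K

ln t = (230 + 161.1) / 99.47 = 3.9318.
t = e^3.9318 = 51.001.
T = 100·t = 5100 K → 5100 K to the nearest 100 K.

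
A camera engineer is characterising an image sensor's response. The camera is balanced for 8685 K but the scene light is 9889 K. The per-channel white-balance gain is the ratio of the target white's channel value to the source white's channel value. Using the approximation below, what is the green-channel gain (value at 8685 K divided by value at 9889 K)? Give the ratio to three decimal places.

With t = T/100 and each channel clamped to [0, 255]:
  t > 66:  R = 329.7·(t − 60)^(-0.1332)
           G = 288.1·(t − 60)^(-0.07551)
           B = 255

1.028

At 9889 K (t = 98.89):
  G = 288.1·(98.89 − 60)^(-0.07551) = 288.1·38.89^(-0.07551) = 288.1·0.75849 = 218.522.
At 8685 K (t = 86.85):
  G = 288.1·(86.85 − 60)^(-0.07551) = 288.1·26.85^(-0.07551) = 288.1·0.78001 = 224.721.
Gain = 224.721 / 218.522 = 1.0284 → 1.028.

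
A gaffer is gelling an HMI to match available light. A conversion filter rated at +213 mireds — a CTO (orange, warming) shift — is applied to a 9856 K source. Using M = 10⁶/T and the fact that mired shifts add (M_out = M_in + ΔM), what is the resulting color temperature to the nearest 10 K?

3180 K

M_in = 10⁶/9856 = 101.46 mireds.
M_out = 101.46 + (+213) = 314.46 mireds.
T_out = 10⁶/314.46 = 3180.0 K → 3180 K.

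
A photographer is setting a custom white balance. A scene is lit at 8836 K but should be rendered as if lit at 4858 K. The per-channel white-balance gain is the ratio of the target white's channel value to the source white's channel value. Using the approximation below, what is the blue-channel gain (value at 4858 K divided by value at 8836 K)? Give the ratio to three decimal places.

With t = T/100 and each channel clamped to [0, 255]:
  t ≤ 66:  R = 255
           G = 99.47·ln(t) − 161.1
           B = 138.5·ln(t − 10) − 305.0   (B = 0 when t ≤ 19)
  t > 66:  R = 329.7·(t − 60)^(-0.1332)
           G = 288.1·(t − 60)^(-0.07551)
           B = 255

0.788

At 8836 K (t = 88.36):
  B = 255 by definition for t > 66.
At 4858 K (t = 48.58):
  B = 138.5·ln(48.58 − 10) − 305.0 = 138.5·ln 38.58 − 305.0 = 138.5·3.6527 − 305.0 = 200.904.
Gain = 200.904 / 255.000 = 0.7879 → 0.788.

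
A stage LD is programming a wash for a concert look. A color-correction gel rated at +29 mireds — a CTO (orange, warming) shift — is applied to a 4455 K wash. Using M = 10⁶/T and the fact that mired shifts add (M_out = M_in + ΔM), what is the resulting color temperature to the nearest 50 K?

3950 K

M_in = 10⁶/4455 = 224.47 mireds.
M_out = 224.47 + (+29) = 253.47 mireds.
T_out = 10⁶/253.47 = 3945.3 K → 3950 K.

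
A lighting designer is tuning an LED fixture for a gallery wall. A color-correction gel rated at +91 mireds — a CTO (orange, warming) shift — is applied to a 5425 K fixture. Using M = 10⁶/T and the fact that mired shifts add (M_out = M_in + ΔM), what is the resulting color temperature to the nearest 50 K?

3650 K

M_in = 10⁶/5425 = 184.33 mireds.
M_out = 184.33 + (+91) = 275.33 mireds.
T_out = 10⁶/275.33 = 3632.0 K → 3650 K.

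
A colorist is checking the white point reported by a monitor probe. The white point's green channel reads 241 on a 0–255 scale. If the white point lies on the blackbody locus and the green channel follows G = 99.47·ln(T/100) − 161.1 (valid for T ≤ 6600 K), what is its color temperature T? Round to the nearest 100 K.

ln t = (241 + 161.1) / 99.47 = 4.0424.
t = e^4.0424 = 56.964.
T = 100·t = 5696 K → 5700 K to the nearest 100 K.

5700 K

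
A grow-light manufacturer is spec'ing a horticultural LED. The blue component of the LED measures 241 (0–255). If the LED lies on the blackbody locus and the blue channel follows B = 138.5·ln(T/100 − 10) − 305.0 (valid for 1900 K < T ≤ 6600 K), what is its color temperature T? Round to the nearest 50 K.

6150 K

ln(t − 10) = (241 + 305.0) / 138.5 = 3.9422.
t − 10 = e^3.9422 = 51.534, so t = 61.534.
T = 100·t = 6153 K → 6150 K to the nearest 50 K.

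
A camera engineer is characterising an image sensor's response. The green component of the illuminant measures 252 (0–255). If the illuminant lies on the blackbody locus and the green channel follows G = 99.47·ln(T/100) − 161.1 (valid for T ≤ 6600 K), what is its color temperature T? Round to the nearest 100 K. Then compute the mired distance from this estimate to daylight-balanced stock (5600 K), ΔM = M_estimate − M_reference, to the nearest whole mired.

-22 mireds

ln t = (252 + 161.1) / 99.47 = 4.1530.
t = e^4.1530 = 63.625.
T = 100·t = 6363 K → 6400 K to the nearest 100 K.
M_estimate = 10⁶/6400 = 156.25; M_reference = 10⁶/5600 = 178.57.
ΔM = 156.25 − 178.57 = -22.32 → -22 mireds.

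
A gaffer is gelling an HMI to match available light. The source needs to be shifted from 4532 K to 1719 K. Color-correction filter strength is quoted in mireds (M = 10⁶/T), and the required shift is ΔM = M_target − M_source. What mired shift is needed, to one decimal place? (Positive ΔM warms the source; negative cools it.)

M_source = 10⁶/4532 = 220.653; M_target = 10⁶/1719 = 581.734.
ΔM = 581.734 − 220.653 = 361.080 → +361.1 mireds, a warming shift.

+361.1 mireds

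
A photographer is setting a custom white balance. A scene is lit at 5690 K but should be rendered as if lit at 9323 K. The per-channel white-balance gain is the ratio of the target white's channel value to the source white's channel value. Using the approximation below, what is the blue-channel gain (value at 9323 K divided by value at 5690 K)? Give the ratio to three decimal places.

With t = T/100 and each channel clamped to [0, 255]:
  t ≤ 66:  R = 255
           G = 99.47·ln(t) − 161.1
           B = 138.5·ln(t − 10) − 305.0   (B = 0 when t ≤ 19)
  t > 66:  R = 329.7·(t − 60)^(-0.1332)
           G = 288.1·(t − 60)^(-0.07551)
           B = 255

1.119

At 5690 K (t = 56.9):
  B = 138.5·ln(56.9 − 10) − 305.0 = 138.5·ln 46.9 − 305.0 = 138.5·3.8480 − 305.0 = 227.950.
At 9323 K (t = 93.23):
  B = 255 by definition for t > 66.
Gain = 255.000 / 227.950 = 1.1187 → 1.119.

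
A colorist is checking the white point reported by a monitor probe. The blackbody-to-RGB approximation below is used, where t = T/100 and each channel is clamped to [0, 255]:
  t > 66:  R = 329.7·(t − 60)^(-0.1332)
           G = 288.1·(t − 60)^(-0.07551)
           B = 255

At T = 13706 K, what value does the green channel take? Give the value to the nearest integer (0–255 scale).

t = 13706/100 = 137.06; the t > 66 branch applies.
G = 288.1·(137.06 − 60)^(-0.07551) = 288.1·77.06^(-0.07551) = 288.1·0.72032 = 207.524.
Rounded: 208.

208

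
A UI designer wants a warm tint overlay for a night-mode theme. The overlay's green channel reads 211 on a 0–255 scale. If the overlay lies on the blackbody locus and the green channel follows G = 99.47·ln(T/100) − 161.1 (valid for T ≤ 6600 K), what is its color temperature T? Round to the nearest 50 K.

ln t = (211 + 161.1) / 99.47 = 3.7408.
t = e^3.7408 = 42.133.
T = 100·t = 4213 K → 4200 K to the nearest 50 K.

4200 K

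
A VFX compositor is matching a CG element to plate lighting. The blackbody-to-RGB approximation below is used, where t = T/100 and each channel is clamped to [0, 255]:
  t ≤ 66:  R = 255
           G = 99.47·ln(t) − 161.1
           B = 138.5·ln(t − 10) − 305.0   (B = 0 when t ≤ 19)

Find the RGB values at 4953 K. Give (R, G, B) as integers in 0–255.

(255, 227, 204)

t = 4953/100 = 49.53; the t ≤ 66 branch applies.
R = 255 by definition for t ≤ 66.
G = 99.47·ln 49.53 − 161.1 = 99.47·3.9026 − 161.1 = 227.089.
B = 138.5·ln(49.53 − 10) − 305.0 = 138.5·ln 39.53 − 305.0 = 138.5·3.6771 − 305.0 = 204.273.
Rounded: (255, 227, 204).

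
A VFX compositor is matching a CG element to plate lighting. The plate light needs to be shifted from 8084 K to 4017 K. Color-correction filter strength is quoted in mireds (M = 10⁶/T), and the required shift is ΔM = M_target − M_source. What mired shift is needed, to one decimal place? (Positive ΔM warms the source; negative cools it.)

M_source = 10⁶/8084 = 123.701; M_target = 10⁶/4017 = 248.942.
ΔM = 248.942 − 123.701 = 125.241 → +125.2 mireds, a warming shift.

+125.2 mireds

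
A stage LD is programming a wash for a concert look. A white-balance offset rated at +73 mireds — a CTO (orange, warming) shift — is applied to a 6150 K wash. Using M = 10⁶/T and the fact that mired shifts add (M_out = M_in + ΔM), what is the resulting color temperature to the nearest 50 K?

M_in = 10⁶/6150 = 162.60 mireds.
M_out = 162.60 + (+73) = 235.60 mireds.
T_out = 10⁶/235.60 = 4244.5 K → 4250 K.

4250 K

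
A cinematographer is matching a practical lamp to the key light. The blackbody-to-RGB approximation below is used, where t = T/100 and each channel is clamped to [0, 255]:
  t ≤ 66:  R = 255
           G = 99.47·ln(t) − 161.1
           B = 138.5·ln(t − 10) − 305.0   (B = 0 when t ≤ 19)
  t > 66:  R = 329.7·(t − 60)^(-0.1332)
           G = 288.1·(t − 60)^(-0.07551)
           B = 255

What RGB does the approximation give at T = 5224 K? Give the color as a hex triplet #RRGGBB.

#FFE8D5

t = 5224/100 = 52.24; the t ≤ 66 branch applies.
R = 255 by definition for t ≤ 66.
G = 99.47·ln 52.24 − 161.1 = 99.47·3.9558 − 161.1 = 232.388.
B = 138.5·ln(52.24 − 10) − 305.0 = 138.5·ln 42.24 − 305.0 = 138.5·3.7434 − 305.0 = 213.456.
Rounded: (255, 232, 213).
In hex: #FFE8D5.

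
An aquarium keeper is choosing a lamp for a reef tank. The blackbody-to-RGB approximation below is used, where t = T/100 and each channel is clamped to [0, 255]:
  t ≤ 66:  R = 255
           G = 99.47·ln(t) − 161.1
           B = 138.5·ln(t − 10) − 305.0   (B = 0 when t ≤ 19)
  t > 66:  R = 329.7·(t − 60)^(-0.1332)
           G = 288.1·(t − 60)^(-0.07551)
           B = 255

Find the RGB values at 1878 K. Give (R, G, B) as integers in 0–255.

t = 1878/100 = 18.78; the t ≤ 66 branch applies.
R = 255 by definition for t ≤ 66.
G = 99.47·ln 18.78 − 161.1 = 99.47·2.9328 − 161.1 = 130.625.
t = 18.78 ≤ 19, so B = 0.
Rounded: (255, 131, 0).

(255, 131, 0)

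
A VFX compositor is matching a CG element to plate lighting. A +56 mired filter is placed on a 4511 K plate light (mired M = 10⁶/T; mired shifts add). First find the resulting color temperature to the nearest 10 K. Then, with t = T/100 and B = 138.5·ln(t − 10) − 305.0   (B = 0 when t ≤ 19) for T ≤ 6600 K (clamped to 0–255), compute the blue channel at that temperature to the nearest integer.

146

M_in = 10⁶/4511 = 221.68; M_out = 221.68 + (+56) = 277.68.
T_out = 10⁶/277.68 = 3601.3 K → 3600 K; t = 36.
B = 138.5·ln(36 − 10) − 305.0 = 138.5·ln 26 − 305.0 = 138.5·3.2581 − 305.0 = 146.246.
Rounded: 146.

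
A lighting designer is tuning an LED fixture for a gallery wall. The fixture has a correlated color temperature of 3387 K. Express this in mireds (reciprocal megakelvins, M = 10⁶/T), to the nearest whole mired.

295 mireds

M = 10⁶ / 3387 = 295.247 → 295 mireds.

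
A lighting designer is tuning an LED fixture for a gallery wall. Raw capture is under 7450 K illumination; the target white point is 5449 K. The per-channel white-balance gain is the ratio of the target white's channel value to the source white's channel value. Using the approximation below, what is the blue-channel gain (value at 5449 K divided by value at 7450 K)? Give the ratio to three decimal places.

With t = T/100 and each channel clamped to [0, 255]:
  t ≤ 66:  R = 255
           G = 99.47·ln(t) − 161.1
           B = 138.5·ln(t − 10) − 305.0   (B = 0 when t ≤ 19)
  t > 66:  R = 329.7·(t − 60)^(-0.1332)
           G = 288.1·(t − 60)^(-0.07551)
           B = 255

At 7450 K (t = 74.5):
  B = 255 by definition for t > 66.
At 5449 K (t = 54.49):
  B = 138.5·ln(54.49 − 10) − 305.0 = 138.5·ln 44.49 − 305.0 = 138.5·3.7953 − 305.0 = 220.644.
Gain = 220.644 / 255.000 = 0.8653 → 0.865.

0.865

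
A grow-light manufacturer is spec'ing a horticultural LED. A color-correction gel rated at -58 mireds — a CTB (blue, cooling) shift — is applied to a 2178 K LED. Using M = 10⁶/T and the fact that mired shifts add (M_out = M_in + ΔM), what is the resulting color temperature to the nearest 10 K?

2490 K

M_in = 10⁶/2178 = 459.14 mireds.
M_out = 459.14 + (-58) = 401.14 mireds.
T_out = 10⁶/401.14 = 2492.9 K → 2490 K.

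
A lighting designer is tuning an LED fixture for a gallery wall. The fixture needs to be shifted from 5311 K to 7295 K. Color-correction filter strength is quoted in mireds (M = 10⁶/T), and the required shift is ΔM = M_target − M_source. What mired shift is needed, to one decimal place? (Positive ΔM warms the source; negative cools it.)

-51.2 mireds

M_source = 10⁶/5311 = 188.288; M_target = 10⁶/7295 = 137.080.
ΔM = 137.080 − 188.288 = -51.208 → -51.2 mireds, a cooling shift.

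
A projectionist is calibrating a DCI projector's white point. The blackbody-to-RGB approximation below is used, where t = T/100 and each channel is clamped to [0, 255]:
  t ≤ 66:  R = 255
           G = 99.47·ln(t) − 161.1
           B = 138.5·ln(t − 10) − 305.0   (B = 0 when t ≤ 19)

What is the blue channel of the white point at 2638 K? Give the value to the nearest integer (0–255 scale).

t = 2638/100 = 26.38; the t ≤ 66 branch applies.
B = 138.5·ln(26.38 − 10) − 305.0 = 138.5·ln 16.38 − 305.0 = 138.5·2.7961 − 305.0 = 82.254.
Rounded: 82.

82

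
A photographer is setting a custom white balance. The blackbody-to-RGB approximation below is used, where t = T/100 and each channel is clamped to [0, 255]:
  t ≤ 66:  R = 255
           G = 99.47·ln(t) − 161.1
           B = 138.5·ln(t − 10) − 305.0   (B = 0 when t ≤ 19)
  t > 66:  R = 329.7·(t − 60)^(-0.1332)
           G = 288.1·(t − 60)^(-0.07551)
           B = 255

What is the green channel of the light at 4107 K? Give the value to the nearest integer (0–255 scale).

t = 4107/100 = 41.07; the t ≤ 66 branch applies.
G = 99.47·ln 41.07 − 161.1 = 99.47·3.7153 − 161.1 = 208.459.
Rounded: 208.

208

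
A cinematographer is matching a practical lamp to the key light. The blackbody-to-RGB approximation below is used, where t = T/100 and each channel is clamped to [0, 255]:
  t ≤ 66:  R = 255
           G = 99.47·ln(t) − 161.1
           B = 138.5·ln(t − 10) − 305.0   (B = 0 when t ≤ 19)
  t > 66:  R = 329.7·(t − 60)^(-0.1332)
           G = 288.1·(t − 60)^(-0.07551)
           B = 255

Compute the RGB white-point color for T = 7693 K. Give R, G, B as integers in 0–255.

t = 7693/100 = 76.93; the t > 66 branch applies.
R = 329.7·(76.93 − 60)^(-0.1332) = 329.7·16.93^(-0.1332) = 329.7·0.68603 = 226.184.
G = 288.1·(76.93 − 60)^(-0.07551) = 288.1·16.93^(-0.07551) = 288.1·0.80765 = 232.684.
B = 255 by definition for t > 66.
Rounded: (226, 233, 255).

R=226, G=233, B=255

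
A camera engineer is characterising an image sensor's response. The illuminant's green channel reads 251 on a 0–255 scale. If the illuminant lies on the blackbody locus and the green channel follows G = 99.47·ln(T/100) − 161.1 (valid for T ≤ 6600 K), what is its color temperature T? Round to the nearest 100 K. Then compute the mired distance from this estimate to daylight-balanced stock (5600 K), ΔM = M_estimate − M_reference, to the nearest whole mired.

ln t = (251 + 161.1) / 99.47 = 4.1430.
t = e^4.1430 = 62.989.
T = 100·t = 6299 K → 6300 K to the nearest 100 K.
M_estimate = 10⁶/6300 = 158.73; M_reference = 10⁶/5600 = 178.57.
ΔM = 158.73 − 178.57 = -19.84 → -20 mireds.

-20 mireds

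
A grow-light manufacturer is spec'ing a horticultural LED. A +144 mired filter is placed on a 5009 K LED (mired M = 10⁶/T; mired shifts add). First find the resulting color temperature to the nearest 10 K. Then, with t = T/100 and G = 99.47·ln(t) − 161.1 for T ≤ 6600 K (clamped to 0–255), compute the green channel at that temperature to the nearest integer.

174

M_in = 10⁶/5009 = 199.64; M_out = 199.64 + (+144) = 343.64.
T_out = 10⁶/343.64 = 2910.0 K → 2910 K; t = 29.1.
G = 99.47·ln 29.1 − 161.1 = 99.47·3.3707 − 161.1 = 174.187.
Rounded: 174.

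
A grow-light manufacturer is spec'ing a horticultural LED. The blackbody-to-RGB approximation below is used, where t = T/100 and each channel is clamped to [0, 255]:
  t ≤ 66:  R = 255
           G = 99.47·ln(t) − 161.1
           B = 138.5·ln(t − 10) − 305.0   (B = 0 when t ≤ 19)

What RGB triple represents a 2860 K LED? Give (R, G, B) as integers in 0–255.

t = 2860/100 = 28.6; the t ≤ 66 branch applies.
R = 255 by definition for t ≤ 66.
G = 99.47·ln 28.6 − 161.1 = 99.47·3.3534 − 161.1 = 172.463.
B = 138.5·ln(28.6 − 10) − 305.0 = 138.5·ln 18.6 − 305.0 = 138.5·2.9232 − 305.0 = 99.858.
Rounded: (255, 172, 100).

(255, 172, 100)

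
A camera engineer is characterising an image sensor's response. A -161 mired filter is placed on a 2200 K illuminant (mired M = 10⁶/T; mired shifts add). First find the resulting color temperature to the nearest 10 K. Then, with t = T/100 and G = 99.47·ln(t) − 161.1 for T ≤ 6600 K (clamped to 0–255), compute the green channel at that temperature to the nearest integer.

M_in = 10⁶/2200 = 454.55; M_out = 454.55 + (-161) = 293.55.
T_out = 10⁶/293.55 = 3406.6 K → 3410 K; t = 34.1.
G = 99.47·ln 34.1 − 161.1 = 99.47·3.5293 − 161.1 = 189.959.
Rounded: 190.

190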